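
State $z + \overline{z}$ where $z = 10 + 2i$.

z + conjugate(z) = (a + bi) + (a - bi) = 2a
= 2 * 10 = 20


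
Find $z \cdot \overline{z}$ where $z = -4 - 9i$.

z * conjugate(z) = |z|^2 = a^2 + b^2
= (-4)^2 + (-9)^2 = 97


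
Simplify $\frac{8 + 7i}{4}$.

Divisor is real, so divide each part by 4:
= 2 + (7/4)i


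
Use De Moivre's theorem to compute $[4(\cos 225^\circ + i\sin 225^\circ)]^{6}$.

By De Moivre: z^n = r^n(cos(nθ) + i sin(nθ))
= 4^6(cos(6*225°) + i sin(6*225°))
= 4096(cos 270° + i sin 270°)
= -4096i


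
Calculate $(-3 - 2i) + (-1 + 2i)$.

(-3 + (-1)) + (-2 + 2)i = -4


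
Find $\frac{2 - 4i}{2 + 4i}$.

Multiply numerator and denominator by conjugate (2 - 4i):
= (2 - 4i)(2 - 4i) / (2^2 + 4^2)
= (-12 - 16i) / 20
Divide through by 4: (-3 - 4i) / 5
= -3/5 - (4/5)i


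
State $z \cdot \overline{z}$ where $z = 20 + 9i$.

z * conjugate(z) = |z|^2 = a^2 + b^2
= 20^2 + 9^2 = 481


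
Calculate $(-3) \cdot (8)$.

(a1*a2 - b1*b2) + (a1*b2 + b1*a2)i
= (-24 - 0) + (0 + 0)i
= -24


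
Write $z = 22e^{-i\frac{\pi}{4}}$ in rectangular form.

a = r cos θ = 22 * sqrt(2)/2 = 11*sqrt(2)
b = r sin θ = 22 * -sqrt(2)/2 = -11*sqrt(2)
z = 11*sqrt(2) - 11*sqrt(2)i


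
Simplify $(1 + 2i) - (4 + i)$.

(1 - 4) + (2 - 1)i = -3 + i


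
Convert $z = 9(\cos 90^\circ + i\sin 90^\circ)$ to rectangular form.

a = r cos θ = 9 * 0 = 0
b = r sin θ = 9 * 1 = 9
z = 9i


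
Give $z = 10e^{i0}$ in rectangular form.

a = r cos θ = 10 * 1 = 10
b = r sin θ = 10 * 0 = 0
z = 10


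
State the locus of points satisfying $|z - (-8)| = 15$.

|z - z0| = r describes a circle centered at z0 with radius r
Here z0 = -8 and r = 15
Locus: Circle centered at (-8, 0) with radius 15


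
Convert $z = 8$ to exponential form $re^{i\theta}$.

r = |z| = sqrt((8)^2 + (0)^2) = sqrt(64 + 0) = sqrt(64) = 8
b = 0 and a > 0, so z lies on the positive real axis: θ = 0
z = 8e^(i*0) = 8


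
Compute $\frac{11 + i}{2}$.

Divisor is real, so divide each part by 2:
= 11/2 + (1/2)i


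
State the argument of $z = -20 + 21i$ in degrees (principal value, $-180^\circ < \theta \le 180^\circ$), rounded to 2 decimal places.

θ = arctan(b/a) = arctan(21/-20) (quadrant-adjusted) = 133.60°


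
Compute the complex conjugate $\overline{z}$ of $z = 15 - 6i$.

If z = a + bi, then conjugate(z) = a - bi
conjugate(15 - 6i) = 15 + 6i


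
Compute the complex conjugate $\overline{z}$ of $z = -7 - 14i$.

If z = a + bi, then conjugate(z) = a - bi
conjugate(-7 - 14i) = -7 + 14i


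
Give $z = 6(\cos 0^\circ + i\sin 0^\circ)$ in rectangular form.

a = r cos θ = 6 * 1 = 6
b = r sin θ = 6 * 0 = 0
z = 6


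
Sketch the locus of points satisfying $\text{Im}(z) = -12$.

Im(z) = y where z = x + yi; the equation y = -12 is satisfied by all points with that y-coordinate
Locus: Horizontal line y = -12


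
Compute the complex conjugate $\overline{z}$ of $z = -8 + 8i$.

If z = a + bi, then conjugate(z) = a - bi
conjugate(-8 + 8i) = -8 - 8i


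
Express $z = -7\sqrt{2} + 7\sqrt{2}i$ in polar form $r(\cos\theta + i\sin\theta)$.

r = |z| = sqrt(a^2 + b^2) = sqrt((-7*sqrt(2))^2 + (7*sqrt(2))^2) = sqrt(98 + 98) = sqrt(196) = 14
θ = arctan(b/a) = arctan(9.8995/-9.8995) (quadrant-adjusted) = 135°
z = 14(cos 135° + i sin 135°)


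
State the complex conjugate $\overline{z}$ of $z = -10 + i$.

If z = a + bi, then conjugate(z) = a - bi
conjugate(-10 + i) = -10 - i


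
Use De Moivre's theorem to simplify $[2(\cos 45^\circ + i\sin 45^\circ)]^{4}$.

By De Moivre: z^n = r^n(cos(nθ) + i sin(nθ))
= 2^4(cos(4*45°) + i sin(4*45°))
= 16(cos 180° + i sin 180°)
= -16


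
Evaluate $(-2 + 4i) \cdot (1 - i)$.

(a1*a2 - b1*b2) + (a1*b2 + b1*a2)i
= (-2 - (-4)) + (2 + 4)i
= 2 + 6i


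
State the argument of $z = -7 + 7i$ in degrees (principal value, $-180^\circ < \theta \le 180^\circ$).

θ = arctan(b/a) = arctan(7/-7) (quadrant-adjusted) = 135°


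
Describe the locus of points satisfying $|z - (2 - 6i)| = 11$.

|z - z0| = r describes a circle centered at z0 with radius r
Here z0 = 2 - 6i and r = 11
Locus: Circle centered at (2, -6) with radius 11


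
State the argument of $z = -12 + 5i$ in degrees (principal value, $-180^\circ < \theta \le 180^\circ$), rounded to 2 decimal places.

θ = arctan(b/a) = arctan(5/-12) (quadrant-adjusted) = 157.38°


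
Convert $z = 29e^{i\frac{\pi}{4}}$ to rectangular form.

a = r cos θ = 29 * sqrt(2)/2 = 29*sqrt(2)/2
b = r sin θ = 29 * sqrt(2)/2 = 29*sqrt(2)/2
z = 29*sqrt(2)/2 + (29*sqrt(2)/2)i


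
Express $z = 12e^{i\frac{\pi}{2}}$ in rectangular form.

a = r cos θ = 12 * 0 = 0
b = r sin θ = 12 * 1 = 12
z = 12i


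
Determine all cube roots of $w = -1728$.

|w| = 1728, arg(w) = 180°
Root modulus = 1728^(1/3) = 12
Root arguments: θ_k = (180° + 360°k)/3 for k = 0, 1, ..., 2
Roots: 6 + 6*sqrt(3)i, -12, 6 - 6*sqrt(3)i


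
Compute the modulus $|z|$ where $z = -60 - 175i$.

|z| = sqrt(a^2 + b^2) = sqrt((-60)^2 + (-175)^2) = sqrt(34225) = 185


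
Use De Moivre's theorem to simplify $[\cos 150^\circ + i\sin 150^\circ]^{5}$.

By De Moivre: z^n = r^n(cos(nθ) + i sin(nθ))
= 1^5(cos(5*150°) + i sin(5*150°))
= 1(cos 30° + i sin 30°)
= sqrt(3)/2 + (1/2)i


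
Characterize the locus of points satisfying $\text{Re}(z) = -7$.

Re(z) = x where z = x + yi; the equation x = -7 is satisfied by all points with that x-coordinate
Locus: Vertical line x = -7


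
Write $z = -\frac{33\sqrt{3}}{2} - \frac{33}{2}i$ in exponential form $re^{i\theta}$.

r = |z| = sqrt((-33*sqrt(3)/2)^2 + (-33/2)^2) = sqrt(3267/4 + 1089/4) = sqrt(1089) = 33
θ = arctan(b/a) = arctan(-16.5/-28.5788) (quadrant-adjusted) = 210° = 7π/6
z = 33e^(i*7π/6)


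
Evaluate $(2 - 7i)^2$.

(a + bi)^2 = a^2 - b^2 + 2abi
= 2^2 - (-7)^2 + 2*2*(-7)i
= -45 - 28i


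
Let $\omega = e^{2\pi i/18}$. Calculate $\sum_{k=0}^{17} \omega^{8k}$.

Let ζ = ω^8 = e^(2πi·8/18). Since 18 ∤ 8, ζ ≠ 1.
Sum = Σ_{k=0}^{17} ζ^k = (ζ^18 - 1)/(ζ - 1) = (ω^{8·18} - 1)/(ζ - 1) = (1 - 1)/(ζ - 1) = 0


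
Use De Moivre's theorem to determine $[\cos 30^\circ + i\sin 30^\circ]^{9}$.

By De Moivre: z^n = r^n(cos(nθ) + i sin(nθ))
= 1^9(cos(9*30°) + i sin(9*30°))
= 1(cos 270° + i sin 270°)
= -i


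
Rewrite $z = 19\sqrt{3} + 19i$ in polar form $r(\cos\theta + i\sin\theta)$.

r = |z| = sqrt(a^2 + b^2) = sqrt((19*sqrt(3))^2 + (19)^2) = sqrt(1083 + 361) = sqrt(1444) = 38
θ = arctan(b/a) = arctan(19/32.909) (quadrant-adjusted) = 30°
z = 38(cos 30° + i sin 30°)


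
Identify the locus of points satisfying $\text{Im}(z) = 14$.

Im(z) = y where z = x + yi; the equation y = 14 is satisfied by all points with that y-coordinate
Locus: Horizontal line y = 14


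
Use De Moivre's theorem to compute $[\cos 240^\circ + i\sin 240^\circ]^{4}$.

By De Moivre: z^n = r^n(cos(nθ) + i sin(nθ))
= 1^4(cos(4*240°) + i sin(4*240°))
= 1(cos 240° + i sin 240°)
= -1/2 - (sqrt(3)/2)i


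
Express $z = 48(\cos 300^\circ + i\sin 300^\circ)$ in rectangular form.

a = r cos θ = 48 * 1/2 = 24
b = r sin θ = 48 * -sqrt(3)/2 = -24*sqrt(3)
z = 24 - 24*sqrt(3)i


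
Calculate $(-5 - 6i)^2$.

(a + bi)^2 = a^2 - b^2 + 2abi
= (-5)^2 - (-6)^2 + 2*(-5)*(-6)i
= -11 + 60i


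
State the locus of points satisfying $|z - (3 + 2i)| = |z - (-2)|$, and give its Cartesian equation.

|z - z1| = |z - z2| means z is equidistant from z1 and z2,
i.e. the perpendicular bisector of the segment from (3, 2) to (-2, 0) (midpoint (1/2, 1)).
With z = x + yi, square both sides:
(x - 3)^2 + (y - 2)^2 = (x - (-2))^2 + (y - 0)^2
The x^2 and y^2 terms cancel: -10x + (-4)y = 4 - 13 = -9
Simplify: 10x + 4y = 9
Locus: Perpendicular bisector of the segment from (3, 2) to (-2, 0): the line 10x + 4y = 9


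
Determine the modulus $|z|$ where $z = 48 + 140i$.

|z| = sqrt(a^2 + b^2) = sqrt(48^2 + 140^2) = sqrt(21904) = 148


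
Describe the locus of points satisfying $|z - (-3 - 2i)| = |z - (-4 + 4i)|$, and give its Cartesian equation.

|z - z1| = |z - z2| means z is equidistant from z1 and z2,
i.e. the perpendicular bisector of the segment from (-3, -2) to (-4, 4) (midpoint (-7/2, 1)).
With z = x + yi, square both sides:
(x - (-3))^2 + (y - (-2))^2 = (x - (-4))^2 + (y - 4)^2
The x^2 and y^2 terms cancel: -2x + 12y = 32 - 13 = 19
Simplify: 2x - 12y = -19
Locus: Perpendicular bisector of the segment from (-3, -2) to (-4, 4): the line 2x - 12y = -19


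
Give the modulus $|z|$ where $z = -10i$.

|z| = sqrt(a^2 + b^2) = sqrt(0^2 + (-10)^2) = sqrt(100) = 10


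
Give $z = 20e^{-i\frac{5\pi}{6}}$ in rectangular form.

a = r cos θ = 20 * -sqrt(3)/2 = -10*sqrt(3)
b = r sin θ = 20 * -1/2 = -10
z = -10*sqrt(3) - 10i


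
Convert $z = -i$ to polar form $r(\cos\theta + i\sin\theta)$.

r = |z| = sqrt(a^2 + b^2) = sqrt((0)^2 + (-1)^2) = sqrt(0 + 1) = sqrt(1) = 1
a = 0 and b < 0, so z lies on the negative imaginary axis: θ = 270°
z = 1(cos 270° + i sin 270°)


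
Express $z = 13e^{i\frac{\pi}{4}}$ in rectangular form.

a = r cos θ = 13 * sqrt(2)/2 = 13*sqrt(2)/2
b = r sin θ = 13 * sqrt(2)/2 = 13*sqrt(2)/2
z = 13*sqrt(2)/2 + (13*sqrt(2)/2)i


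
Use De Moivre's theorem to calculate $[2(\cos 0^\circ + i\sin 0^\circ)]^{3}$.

By De Moivre: z^n = r^n(cos(nθ) + i sin(nθ))
= 2^3(cos(3*0°) + i sin(3*0°))
= 8(cos 0° + i sin 0°)
= 8


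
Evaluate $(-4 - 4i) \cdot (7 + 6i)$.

(a1*a2 - b1*b2) + (a1*b2 + b1*a2)i
= (-28 - (-24)) + (-24 + (-28))i
= -4 - 52i


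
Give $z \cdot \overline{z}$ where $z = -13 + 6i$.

z * conjugate(z) = |z|^2 = a^2 + b^2
= (-13)^2 + 6^2 = 205


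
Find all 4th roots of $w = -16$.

|w| = 16, arg(w) = 180°
Root modulus = 16^(1/4) = 2
Root arguments: θ_k = (180° + 360°k)/4 for k = 0, 1, ..., 3
Roots: sqrt(2) + sqrt(2)i, -sqrt(2) + sqrt(2)i, -sqrt(2) - sqrt(2)i, sqrt(2) - sqrt(2)i


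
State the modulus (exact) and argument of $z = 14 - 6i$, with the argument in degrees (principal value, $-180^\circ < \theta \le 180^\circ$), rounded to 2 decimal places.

|z| = sqrt(14^2 + (-6)^2) = sqrt(232)
arg(z) = arctan(b/a) = arctan(-6/14) (quadrant-adjusted) = -23.20°


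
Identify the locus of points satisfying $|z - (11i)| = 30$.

|z - z0| = r describes a circle centered at z0 with radius r
Here z0 = 11i and r = 30
Locus: Circle centered at (0, 11) with radius 30


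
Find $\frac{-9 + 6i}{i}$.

Multiply numerator and denominator by conjugate (-i):
= (-9 + 6i)(-i) / (0^2 + 1^2)
= (6 + 9i) / 1
= 6 + 9i


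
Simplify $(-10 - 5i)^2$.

(a + bi)^2 = a^2 - b^2 + 2abi
= (-10)^2 - (-5)^2 + 2*(-10)*(-5)i
= 75 + 100i


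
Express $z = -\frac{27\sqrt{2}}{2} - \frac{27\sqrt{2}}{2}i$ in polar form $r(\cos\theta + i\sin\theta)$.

r = |z| = sqrt(a^2 + b^2) = sqrt((-27*sqrt(2)/2)^2 + (-27*sqrt(2)/2)^2) = sqrt(729/2 + 729/2) = sqrt(729) = 27
θ = arctan(b/a) = arctan(-19.0919/-19.0919) (quadrant-adjusted) = 225°
z = 27(cos 225° + i sin 225°)


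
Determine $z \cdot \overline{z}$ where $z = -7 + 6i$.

z * conjugate(z) = |z|^2 = a^2 + b^2
= (-7)^2 + 6^2 = 85


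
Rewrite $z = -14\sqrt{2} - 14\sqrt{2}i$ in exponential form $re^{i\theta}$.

r = |z| = sqrt((-14*sqrt(2))^2 + (-14*sqrt(2))^2) = sqrt(392 + 392) = sqrt(784) = 28
θ = arctan(b/a) = arctan(-19.799/-19.799) (quadrant-adjusted) = -135° = -3π/4
z = 28e^(-i*3π/4)


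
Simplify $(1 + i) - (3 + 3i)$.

(1 - 3) + (1 - 3)i = -2 - 2i


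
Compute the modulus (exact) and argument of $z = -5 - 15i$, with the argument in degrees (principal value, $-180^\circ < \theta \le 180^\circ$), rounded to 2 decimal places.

|z| = sqrt((-5)^2 + (-15)^2) = sqrt(250)
arg(z) = arctan(b/a) = arctan(-15/-5) (quadrant-adjusted) = -108.43°


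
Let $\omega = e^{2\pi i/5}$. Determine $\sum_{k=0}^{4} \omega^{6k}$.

Let ζ = ω^6 = e^(2πi·6/5). Since 5 ∤ 6, ζ ≠ 1.
Sum = Σ_{k=0}^{4} ζ^k = (ζ^5 - 1)/(ζ - 1) = (ω^{6·5} - 1)/(ζ - 1) = (1 - 1)/(ζ - 1) = 0


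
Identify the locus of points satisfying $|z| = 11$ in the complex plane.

|z| = 11 means sqrt(x^2 + y^2) = 11
This is a circle of radius 11 centered at the origin


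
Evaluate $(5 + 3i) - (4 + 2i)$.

(5 - 4) + (3 - 2)i = 1 + i


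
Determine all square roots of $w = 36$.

|w| = 36, arg(w) = 0°
Root modulus = 36^(1/2) = 6
Root arguments: θ_k = (0° + 360°k)/2 for k = 0, 1, ..., 1
Roots: 6, -6


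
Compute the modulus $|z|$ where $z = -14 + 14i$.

|z| = sqrt(a^2 + b^2) = sqrt((-14)^2 + 14^2) = sqrt(392) = sqrt(392)


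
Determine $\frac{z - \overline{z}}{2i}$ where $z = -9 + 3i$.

z - conjugate(z) = 2bi
(z - conjugate(z))/(2i) = 2bi/(2i) = b = 3


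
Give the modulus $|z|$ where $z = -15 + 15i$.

|z| = sqrt(a^2 + b^2) = sqrt((-15)^2 + 15^2) = sqrt(450) = sqrt(450)


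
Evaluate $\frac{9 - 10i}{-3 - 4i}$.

Multiply numerator and denominator by conjugate (-3 + 4i):
= (9 - 10i)(-3 + 4i) / ((-3)^2 + (-4)^2)
= (13 + 66i) / 25
= 13/25 + (66/25)i


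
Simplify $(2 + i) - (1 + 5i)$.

(2 - 1) + (1 - 5)i = 1 - 4i


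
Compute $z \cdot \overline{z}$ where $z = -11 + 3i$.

z * conjugate(z) = |z|^2 = a^2 + b^2
= (-11)^2 + 3^2 = 130


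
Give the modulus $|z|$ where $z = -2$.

|z| = sqrt(a^2 + b^2) = sqrt((-2)^2 + 0^2) = sqrt(4) = 2


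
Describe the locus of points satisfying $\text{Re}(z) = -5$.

Re(z) = x where z = x + yi; the equation x = -5 is satisfied by all points with that x-coordinate
Locus: Vertical line x = -5


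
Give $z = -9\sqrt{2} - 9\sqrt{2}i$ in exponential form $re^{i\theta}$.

r = |z| = sqrt((-9*sqrt(2))^2 + (-9*sqrt(2))^2) = sqrt(162 + 162) = sqrt(324) = 18
θ = arctan(b/a) = arctan(-12.7279/-12.7279) (quadrant-adjusted) = -135° = -3π/4
z = 18e^(-i*3π/4)


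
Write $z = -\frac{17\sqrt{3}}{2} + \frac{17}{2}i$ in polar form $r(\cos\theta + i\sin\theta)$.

r = |z| = sqrt(a^2 + b^2) = sqrt((-17*sqrt(3)/2)^2 + (17/2)^2) = sqrt(867/4 + 289/4) = sqrt(289) = 17
θ = arctan(b/a) = arctan(8.5/-14.7224) (quadrant-adjusted) = 150°
z = 17(cos 150° + i sin 150°)


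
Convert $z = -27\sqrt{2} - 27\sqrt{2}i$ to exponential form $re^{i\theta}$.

r = |z| = sqrt((-27*sqrt(2))^2 + (-27*sqrt(2))^2) = sqrt(1458 + 1458) = sqrt(2916) = 54
θ = arctan(b/a) = arctan(-38.1838/-38.1838) (quadrant-adjusted) = 225° = 5π/4
z = 54e^(i*5π/4)


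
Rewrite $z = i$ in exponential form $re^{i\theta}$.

r = |z| = sqrt((0)^2 + (1)^2) = sqrt(0 + 1) = sqrt(1) = 1
a = 0 and b > 0, so z lies on the positive imaginary axis: θ = 90° = π/2
z = 1e^(i*π/2)


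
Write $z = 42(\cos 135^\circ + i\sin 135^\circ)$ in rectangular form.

a = r cos θ = 42 * -sqrt(2)/2 = -21*sqrt(2)
b = r sin θ = 42 * sqrt(2)/2 = 21*sqrt(2)
z = -21*sqrt(2) + 21*sqrt(2)i


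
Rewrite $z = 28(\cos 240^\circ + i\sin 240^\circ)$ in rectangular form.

a = r cos θ = 28 * -1/2 = -14
b = r sin θ = 28 * -sqrt(3)/2 = -14*sqrt(3)
z = -14 - 14*sqrt(3)i


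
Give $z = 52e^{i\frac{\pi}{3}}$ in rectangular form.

a = r cos θ = 52 * 1/2 = 26
b = r sin θ = 52 * sqrt(3)/2 = 26*sqrt(3)
z = 26 + 26*sqrt(3)i


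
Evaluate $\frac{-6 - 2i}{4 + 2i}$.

Multiply numerator and denominator by conjugate (4 - 2i):
= (-6 - 2i)(4 - 2i) / (4^2 + 2^2)
= (-28 + 4i) / 20
Divide through by 4: (-7 + i) / 5
= -7/5 + (1/5)i


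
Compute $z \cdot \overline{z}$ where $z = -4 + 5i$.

z * conjugate(z) = |z|^2 = a^2 + b^2
= (-4)^2 + 5^2 = 41


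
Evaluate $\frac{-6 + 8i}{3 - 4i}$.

Multiply numerator and denominator by conjugate (3 + 4i):
= (-6 + 8i)(3 + 4i) / (3^2 + (-4)^2)
= (-50) / 25
= -2


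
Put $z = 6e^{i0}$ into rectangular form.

a = r cos θ = 6 * 1 = 6
b = r sin θ = 6 * 0 = 0
z = 6


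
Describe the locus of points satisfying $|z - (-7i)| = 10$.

|z - z0| = r describes a circle centered at z0 with radius r
Here z0 = -7i and r = 10
Locus: Circle centered at (0, -7) with radius 10


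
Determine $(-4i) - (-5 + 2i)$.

(0 - (-5)) + (-4 - 2)i = 5 - 6i


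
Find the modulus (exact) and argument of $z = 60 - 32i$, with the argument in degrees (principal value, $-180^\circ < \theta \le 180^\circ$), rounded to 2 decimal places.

|z| = sqrt(60^2 + (-32)^2) = 68
arg(z) = arctan(b/a) = arctan(-32/60) (quadrant-adjusted) = -28.07°


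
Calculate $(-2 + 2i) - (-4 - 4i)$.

(-2 - (-4)) + (2 - (-4))i = 2 + 6i


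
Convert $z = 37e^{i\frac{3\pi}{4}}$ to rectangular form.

a = r cos θ = 37 * -sqrt(2)/2 = -37*sqrt(2)/2
b = r sin θ = 37 * sqrt(2)/2 = 37*sqrt(2)/2
z = -37*sqrt(2)/2 + (37*sqrt(2)/2)i


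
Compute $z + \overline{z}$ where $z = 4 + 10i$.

z + conjugate(z) = (a + bi) + (a - bi) = 2a
= 2 * 4 = 8


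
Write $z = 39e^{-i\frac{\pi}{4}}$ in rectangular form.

a = r cos θ = 39 * sqrt(2)/2 = 39*sqrt(2)/2
b = r sin θ = 39 * -sqrt(2)/2 = -39*sqrt(2)/2
z = 39*sqrt(2)/2 - (39*sqrt(2)/2)i


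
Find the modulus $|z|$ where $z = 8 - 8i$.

|z| = sqrt(a^2 + b^2) = sqrt(8^2 + (-8)^2) = sqrt(128) = sqrt(128)


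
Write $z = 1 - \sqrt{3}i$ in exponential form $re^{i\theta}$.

r = |z| = sqrt((1)^2 + (-sqrt(3))^2) = sqrt(1 + 3) = sqrt(4) = 2
θ = arctan(b/a) = arctan(-1.7321/1) (quadrant-adjusted) = -60° = -π/3
z = 2e^(-i*π/3)


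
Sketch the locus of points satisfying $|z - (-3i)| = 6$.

|z - z0| = r describes a circle centered at z0 with radius r
Here z0 = -3i and r = 6
Locus: Circle centered at (0, -3) with radius 6


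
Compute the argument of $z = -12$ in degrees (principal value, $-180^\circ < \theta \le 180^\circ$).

b = 0 and a < 0, so z lies on the negative real axis: θ = 180°


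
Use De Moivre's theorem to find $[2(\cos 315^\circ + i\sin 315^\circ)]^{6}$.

By De Moivre: z^n = r^n(cos(nθ) + i sin(nθ))
= 2^6(cos(6*315°) + i sin(6*315°))
= 64(cos 90° + i sin 90°)
= 64i


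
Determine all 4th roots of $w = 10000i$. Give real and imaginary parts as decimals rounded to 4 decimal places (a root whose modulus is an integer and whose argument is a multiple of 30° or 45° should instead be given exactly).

|w| = 10000, arg(w) = 90°
Root modulus = 10000^(1/4) = 10
Root arguments: θ_k = (90° + 360°k)/4 for k = 0, 1, ..., 3
Compute each root as (root modulus)(cos θ_k + i sin θ_k) using full-precision intermediates, then round to 4 decimal places.
Roots: 9.2388 + 3.8268i, -3.8268 + 9.2388i, -9.2388 - 3.8268i, 3.8268 - 9.2388i


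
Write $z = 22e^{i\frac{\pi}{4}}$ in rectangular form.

a = r cos θ = 22 * sqrt(2)/2 = 11*sqrt(2)
b = r sin θ = 22 * sqrt(2)/2 = 11*sqrt(2)
z = 11*sqrt(2) + 11*sqrt(2)i


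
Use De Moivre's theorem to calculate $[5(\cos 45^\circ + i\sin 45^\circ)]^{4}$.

By De Moivre: z^n = r^n(cos(nθ) + i sin(nθ))
= 5^4(cos(4*45°) + i sin(4*45°))
= 625(cos 180° + i sin 180°)
= -625


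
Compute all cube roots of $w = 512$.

|w| = 512, arg(w) = 0°
Root modulus = 512^(1/3) = 8
Root arguments: θ_k = (0° + 360°k)/3 for k = 0, 1, ..., 2
Roots: 8, -4 + 4*sqrt(3)i, -4 - 4*sqrt(3)i


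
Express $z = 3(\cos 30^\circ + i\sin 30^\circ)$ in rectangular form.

a = r cos θ = 3 * sqrt(3)/2 = 3*sqrt(3)/2
b = r sin θ = 3 * 1/2 = 3/2
z = 3*sqrt(3)/2 + (3/2)i


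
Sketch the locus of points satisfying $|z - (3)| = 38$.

|z - z0| = r describes a circle centered at z0 with radius r
Here z0 = 3 and r = 38
Locus: Circle centered at (3, 0) with radius 38


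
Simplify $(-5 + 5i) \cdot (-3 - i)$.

(a1*a2 - b1*b2) + (a1*b2 + b1*a2)i
= (15 - (-5)) + (5 + (-15))i
= 20 - 10i


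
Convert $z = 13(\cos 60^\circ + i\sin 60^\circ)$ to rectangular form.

a = r cos θ = 13 * 1/2 = 13/2
b = r sin θ = 13 * sqrt(3)/2 = 13*sqrt(3)/2
z = 13/2 + (13*sqrt(3)/2)i


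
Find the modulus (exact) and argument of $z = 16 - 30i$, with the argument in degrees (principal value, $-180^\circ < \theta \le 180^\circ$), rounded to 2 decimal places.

|z| = sqrt(16^2 + (-30)^2) = 34
arg(z) = arctan(b/a) = arctan(-30/16) (quadrant-adjusted) = -61.93°


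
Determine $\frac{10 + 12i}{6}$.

Divisor is real, so divide each part by 6:
= 5/3 + 2i


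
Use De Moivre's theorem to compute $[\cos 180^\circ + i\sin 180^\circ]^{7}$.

By De Moivre: z^n = r^n(cos(nθ) + i sin(nθ))
= 1^7(cos(7*180°) + i sin(7*180°))
= 1(cos 180° + i sin 180°)
= -1


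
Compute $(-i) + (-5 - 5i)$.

(0 + (-5)) + (-1 + (-5))i = -5 - 6i


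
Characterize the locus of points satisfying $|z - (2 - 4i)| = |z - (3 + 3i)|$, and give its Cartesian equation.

|z - z1| = |z - z2| means z is equidistant from z1 and z2,
i.e. the perpendicular bisector of the segment from (2, -4) to (3, 3) (midpoint (5/2, -1/2)).
With z = x + yi, square both sides:
(x - 2)^2 + (y - (-4))^2 = (x - 3)^2 + (y - 3)^2
The x^2 and y^2 terms cancel: 2x + 14y = 18 - 20 = -2
Simplify: x + 7y = -1
Locus: Perpendicular bisector of the segment from (2, -4) to (3, 3): the line x + 7y = -1


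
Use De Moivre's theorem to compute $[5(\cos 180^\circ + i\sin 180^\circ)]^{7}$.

By De Moivre: z^n = r^n(cos(nθ) + i sin(nθ))
= 5^7(cos(7*180°) + i sin(7*180°))
= 78125(cos 180° + i sin 180°)
= -78125


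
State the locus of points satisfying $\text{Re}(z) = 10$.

Re(z) = x where z = x + yi; the equation x = 10 is satisfied by all points with that x-coordinate
Locus: Vertical line x = 10


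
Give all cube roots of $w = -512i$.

|w| = 512, arg(w) = 270°
Root modulus = 512^(1/3) = 8
Root arguments: θ_k = (270° + 360°k)/3 for k = 0, 1, ..., 2
Roots: 8i, -4*sqrt(3) - 4i, 4*sqrt(3) - 4i


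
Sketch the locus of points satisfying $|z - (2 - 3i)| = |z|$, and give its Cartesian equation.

|z - z1| = |z - z2| means z is equidistant from z1 and z2,
i.e. the perpendicular bisector of the segment from (2, -3) to (0, 0) (midpoint (1, -3/2)).
With z = x + yi, square both sides:
(x - 2)^2 + (y - (-3))^2 = (x - 0)^2 + (y - 0)^2
The x^2 and y^2 terms cancel: -4x + 6y = 0 - 13 = -13
Simplify: 4x - 6y = 13
Locus: Perpendicular bisector of the segment from (2, -3) to (0, 0): the line 4x - 6y = 13


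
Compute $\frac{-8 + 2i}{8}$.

Divisor is real, so divide each part by 8:
= -1 + (1/4)i


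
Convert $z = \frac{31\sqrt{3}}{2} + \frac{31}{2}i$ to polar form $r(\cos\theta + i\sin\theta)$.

r = |z| = sqrt(a^2 + b^2) = sqrt((31*sqrt(3)/2)^2 + (31/2)^2) = sqrt(2883/4 + 961/4) = sqrt(961) = 31
θ = arctan(b/a) = arctan(15.5/26.8468) (quadrant-adjusted) = 30°
z = 31(cos 30° + i sin 30°)


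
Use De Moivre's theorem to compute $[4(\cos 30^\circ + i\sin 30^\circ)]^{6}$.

By De Moivre: z^n = r^n(cos(nθ) + i sin(nθ))
= 4^6(cos(6*30°) + i sin(6*30°))
= 4096(cos 180° + i sin 180°)
= -4096


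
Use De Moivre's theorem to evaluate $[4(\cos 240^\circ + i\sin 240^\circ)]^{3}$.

By De Moivre: z^n = r^n(cos(nθ) + i sin(nθ))
= 4^3(cos(3*240°) + i sin(3*240°))
= 64(cos 0° + i sin 0°)
= 64


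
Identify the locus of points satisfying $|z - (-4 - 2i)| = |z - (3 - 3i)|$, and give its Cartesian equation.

|z - z1| = |z - z2| means z is equidistant from z1 and z2,
i.e. the perpendicular bisector of the segment from (-4, -2) to (3, -3) (midpoint (-1/2, -5/2)).
With z = x + yi, square both sides:
(x - (-4))^2 + (y - (-2))^2 = (x - 3)^2 + (y - (-3))^2
The x^2 and y^2 terms cancel: 14x + (-2)y = 18 - 20 = -2
Simplify: 7x - y = -1
Locus: Perpendicular bisector of the segment from (-4, -2) to (3, -3): the line 7x - y = -1


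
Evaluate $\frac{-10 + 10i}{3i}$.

Multiply numerator and denominator by conjugate (-3i):
= (-10 + 10i)(-3i) / (0^2 + 3^2)
= (30 + 30i) / 9
Divide through by 3: (10 + 10i) / 3
= 10/3 + (10/3)i


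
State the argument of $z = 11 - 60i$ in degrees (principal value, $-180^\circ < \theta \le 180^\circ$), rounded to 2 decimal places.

θ = arctan(b/a) = arctan(-60/11) (quadrant-adjusted) = -79.61°


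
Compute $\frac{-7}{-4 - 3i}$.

Multiply numerator and denominator by conjugate (-4 + 3i):
= (-7)(-4 + 3i) / ((-4)^2 + (-3)^2)
= (28 - 21i) / 25
= 28/25 - (21/25)i


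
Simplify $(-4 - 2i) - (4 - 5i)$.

(-4 - 4) + (-2 - (-5))i = -8 + 3i


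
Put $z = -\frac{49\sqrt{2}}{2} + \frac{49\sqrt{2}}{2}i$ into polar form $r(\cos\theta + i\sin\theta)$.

r = |z| = sqrt(a^2 + b^2) = sqrt((-49*sqrt(2)/2)^2 + (49*sqrt(2)/2)^2) = sqrt(2401/2 + 2401/2) = sqrt(2401) = 49
θ = arctan(b/a) = arctan(34.6482/-34.6482) (quadrant-adjusted) = 135°
z = 49(cos 135° + i sin 135°)


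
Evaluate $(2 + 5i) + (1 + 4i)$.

(2 + 1) + (5 + 4)i = 3 + 9i


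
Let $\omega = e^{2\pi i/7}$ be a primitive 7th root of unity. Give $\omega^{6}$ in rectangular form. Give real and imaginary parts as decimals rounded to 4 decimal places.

ω^6 = e^(2πi·6/7) = e^(i·12π/7)
= cos(12π/7) + i sin(12π/7)
= 0.6235 - 0.7818i


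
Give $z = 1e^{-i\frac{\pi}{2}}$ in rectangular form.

a = r cos θ = 1 * 0 = 0
b = r sin θ = 1 * -1 = -1
z = -i


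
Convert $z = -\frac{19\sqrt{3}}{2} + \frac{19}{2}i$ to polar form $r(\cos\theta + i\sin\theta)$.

r = |z| = sqrt(a^2 + b^2) = sqrt((-19*sqrt(3)/2)^2 + (19/2)^2) = sqrt(1083/4 + 361/4) = sqrt(361) = 19
θ = arctan(b/a) = arctan(9.5/-16.4545) (quadrant-adjusted) = 150°
z = 19(cos 150° + i sin 150°)


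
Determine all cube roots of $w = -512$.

|w| = 512, arg(w) = 180°
Root modulus = 512^(1/3) = 8
Root arguments: θ_k = (180° + 360°k)/3 for k = 0, 1, ..., 2
Roots: 4 + 4*sqrt(3)i, -8, 4 - 4*sqrt(3)i


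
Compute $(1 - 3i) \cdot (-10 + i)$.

(a1*a2 - b1*b2) + (a1*b2 + b1*a2)i
= (-10 - (-3)) + (1 + 30)i
= -7 + 31i


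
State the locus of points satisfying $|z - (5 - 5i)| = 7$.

|z - z0| = r describes a circle centered at z0 with radius r
Here z0 = 5 - 5i and r = 7
Locus: Circle centered at (5, -5) with radius 7


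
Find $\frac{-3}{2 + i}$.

Multiply numerator and denominator by conjugate (2 - i):
= (-3)(2 - i) / (2^2 + 1^2)
= (-6 + 3i) / 5
= -6/5 + (3/5)i


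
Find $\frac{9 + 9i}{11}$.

Divisor is real, so divide each part by 11:
= 9/11 + (9/11)i


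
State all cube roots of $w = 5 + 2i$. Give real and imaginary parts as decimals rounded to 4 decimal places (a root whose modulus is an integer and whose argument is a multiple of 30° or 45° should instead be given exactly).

|w| = sqrt(29) ≈ 5.385165, arg(w) ≈ 21.801409°
Root modulus = sqrt(29)^(1/3) ≈ 1.752803
Root arguments: θ_k = (arg(w) + 360°k)/3 for k = 0, 1, ..., 2
Compute each root as (root modulus)(cos θ_k + i sin θ_k) using full-precision intermediates, then round to 4 decimal places.
Roots: 1.7387 + 0.2217i, -1.0614 + 1.3949i, -0.6773 - 1.6166i


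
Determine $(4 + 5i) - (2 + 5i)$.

(4 - 2) + (5 - 5)i = 2


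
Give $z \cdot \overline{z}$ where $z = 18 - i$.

z * conjugate(z) = |z|^2 = a^2 + b^2
= 18^2 + (-1)^2 = 325


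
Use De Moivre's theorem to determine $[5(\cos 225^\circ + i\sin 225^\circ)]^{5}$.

By De Moivre: z^n = r^n(cos(nθ) + i sin(nθ))
= 5^5(cos(5*225°) + i sin(5*225°))
= 3125(cos 45° + i sin 45°)
= 3125*sqrt(2)/2 + (3125*sqrt(2)/2)i


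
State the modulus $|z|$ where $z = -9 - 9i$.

|z| = sqrt(a^2 + b^2) = sqrt((-9)^2 + (-9)^2) = sqrt(162) = sqrt(162)


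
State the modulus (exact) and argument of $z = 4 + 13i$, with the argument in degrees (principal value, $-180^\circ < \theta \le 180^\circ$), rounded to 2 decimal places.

|z| = sqrt(4^2 + 13^2) = sqrt(185)
arg(z) = arctan(b/a) = arctan(13/4) (quadrant-adjusted) = 72.90°


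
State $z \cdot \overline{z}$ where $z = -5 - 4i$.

z * conjugate(z) = |z|^2 = a^2 + b^2
= (-5)^2 + (-4)^2 = 41


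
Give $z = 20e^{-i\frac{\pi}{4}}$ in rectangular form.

a = r cos θ = 20 * sqrt(2)/2 = 10*sqrt(2)
b = r sin θ = 20 * -sqrt(2)/2 = -10*sqrt(2)
z = 10*sqrt(2) - 10*sqrt(2)i


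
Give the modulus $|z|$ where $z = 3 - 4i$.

|z| = sqrt(a^2 + b^2) = sqrt(3^2 + (-4)^2) = sqrt(25) = 5


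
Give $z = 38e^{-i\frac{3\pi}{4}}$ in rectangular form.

a = r cos θ = 38 * -sqrt(2)/2 = -19*sqrt(2)
b = r sin θ = 38 * -sqrt(2)/2 = -19*sqrt(2)
z = -19*sqrt(2) - 19*sqrt(2)i


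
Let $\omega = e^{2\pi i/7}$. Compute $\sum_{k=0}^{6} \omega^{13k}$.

Let ζ = ω^13 = e^(2πi·13/7). Since 7 ∤ 13, ζ ≠ 1.
Sum = Σ_{k=0}^{6} ζ^k = (ζ^7 - 1)/(ζ - 1) = (ω^{13·7} - 1)/(ζ - 1) = (1 - 1)/(ζ - 1) = 0


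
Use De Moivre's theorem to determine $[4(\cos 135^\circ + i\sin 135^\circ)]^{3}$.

By De Moivre: z^n = r^n(cos(nθ) + i sin(nθ))
= 4^3(cos(3*135°) + i sin(3*135°))
= 64(cos 45° + i sin 45°)
= 32*sqrt(2) + 32*sqrt(2)i


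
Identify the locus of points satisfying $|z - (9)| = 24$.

|z - z0| = r describes a circle centered at z0 with radius r
Here z0 = 9 and r = 24
Locus: Circle centered at (9, 0) with radius 24


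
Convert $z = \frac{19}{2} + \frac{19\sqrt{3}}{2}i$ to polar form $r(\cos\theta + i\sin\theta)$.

r = |z| = sqrt(a^2 + b^2) = sqrt((19/2)^2 + (19*sqrt(3)/2)^2) = sqrt(361/4 + 1083/4) = sqrt(361) = 19
θ = arctan(b/a) = arctan(16.4545/9.5) (quadrant-adjusted) = 60°
z = 19(cos 60° + i sin 60°)


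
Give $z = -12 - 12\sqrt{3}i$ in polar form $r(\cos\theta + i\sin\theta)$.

r = |z| = sqrt(a^2 + b^2) = sqrt((-12)^2 + (-12*sqrt(3))^2) = sqrt(144 + 432) = sqrt(576) = 24
θ = arctan(b/a) = arctan(-20.7846/-12) (quadrant-adjusted) = 240°
z = 24(cos 240° + i sin 240°)


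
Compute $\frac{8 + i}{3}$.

Divisor is real, so divide each part by 3:
= 8/3 + (1/3)i


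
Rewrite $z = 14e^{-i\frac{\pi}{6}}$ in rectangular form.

a = r cos θ = 14 * sqrt(3)/2 = 7*sqrt(3)
b = r sin θ = 14 * -1/2 = -7
z = 7*sqrt(3) - 7i


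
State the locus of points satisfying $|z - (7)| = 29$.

|z - z0| = r describes a circle centered at z0 with radius r
Here z0 = 7 and r = 29
Locus: Circle centered at (7, 0) with radius 29


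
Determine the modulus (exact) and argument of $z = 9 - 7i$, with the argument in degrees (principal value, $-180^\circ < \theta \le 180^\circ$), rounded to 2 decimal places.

|z| = sqrt(9^2 + (-7)^2) = sqrt(130)
arg(z) = arctan(b/a) = arctan(-7/9) (quadrant-adjusted) = -37.87°


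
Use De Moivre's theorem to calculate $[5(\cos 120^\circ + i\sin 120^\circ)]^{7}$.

By De Moivre: z^n = r^n(cos(nθ) + i sin(nθ))
= 5^7(cos(7*120°) + i sin(7*120°))
= 78125(cos 120° + i sin 120°)
= -78125/2 + (78125*sqrt(3)/2)i


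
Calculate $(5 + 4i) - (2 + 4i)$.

(5 - 2) + (4 - 4)i = 3


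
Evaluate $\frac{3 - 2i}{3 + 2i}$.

Multiply numerator and denominator by conjugate (3 - 2i):
= (3 - 2i)(3 - 2i) / (3^2 + 2^2)
= (5 - 12i) / 13
= 5/13 - (12/13)i


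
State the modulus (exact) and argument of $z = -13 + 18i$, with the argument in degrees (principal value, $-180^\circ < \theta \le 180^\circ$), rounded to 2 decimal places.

|z| = sqrt((-13)^2 + 18^2) = sqrt(493)
arg(z) = arctan(b/a) = arctan(18/-13) (quadrant-adjusted) = 125.84°


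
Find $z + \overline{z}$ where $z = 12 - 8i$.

z + conjugate(z) = (a + bi) + (a - bi) = 2a
= 2 * 12 = 24


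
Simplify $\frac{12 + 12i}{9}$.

Divisor is real, so divide each part by 9:
= 4/3 + (4/3)i


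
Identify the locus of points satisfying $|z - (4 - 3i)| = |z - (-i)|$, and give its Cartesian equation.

|z - z1| = |z - z2| means z is equidistant from z1 and z2,
i.e. the perpendicular bisector of the segment from (4, -3) to (0, -1) (midpoint (2, -2)).
With z = x + yi, square both sides:
(x - 4)^2 + (y - (-3))^2 = (x - 0)^2 + (y - (-1))^2
The x^2 and y^2 terms cancel: -8x + 4y = 1 - 25 = -24
Simplify: 2x - y = 6
Locus: Perpendicular bisector of the segment from (4, -3) to (0, -1): the line 2x - y = 6


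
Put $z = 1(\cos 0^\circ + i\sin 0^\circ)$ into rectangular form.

a = r cos θ = 1 * 1 = 1
b = r sin θ = 1 * 0 = 0
z = 1


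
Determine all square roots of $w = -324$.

|w| = 324, arg(w) = 180°
Root modulus = 324^(1/2) = 18
Root arguments: θ_k = (180° + 360°k)/2 for k = 0, 1, ..., 1
Roots: 18i, -18i


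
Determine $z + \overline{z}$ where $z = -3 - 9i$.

z + conjugate(z) = (a + bi) + (a - bi) = 2a
= 2 * (-3) = -6


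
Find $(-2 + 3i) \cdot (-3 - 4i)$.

(a1*a2 - b1*b2) + (a1*b2 + b1*a2)i
= (6 - (-12)) + (8 + (-9))i
= 18 - i


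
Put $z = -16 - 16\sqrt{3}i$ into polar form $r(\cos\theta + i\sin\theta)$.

r = |z| = sqrt(a^2 + b^2) = sqrt((-16)^2 + (-16*sqrt(3))^2) = sqrt(256 + 768) = sqrt(1024) = 32
θ = arctan(b/a) = arctan(-27.7128/-16) (quadrant-adjusted) = 240°
z = 32(cos 240° + i sin 240°)


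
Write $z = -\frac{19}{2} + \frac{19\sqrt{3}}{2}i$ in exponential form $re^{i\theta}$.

r = |z| = sqrt((-19/2)^2 + (19*sqrt(3)/2)^2) = sqrt(361/4 + 1083/4) = sqrt(361) = 19
θ = arctan(b/a) = arctan(16.4545/-9.5) (quadrant-adjusted) = 120° = 2π/3
z = 19e^(i*2π/3)


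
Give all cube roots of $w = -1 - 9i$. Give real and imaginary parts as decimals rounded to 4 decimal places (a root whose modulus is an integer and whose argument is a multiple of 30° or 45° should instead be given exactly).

|w| = sqrt(82) ≈ 9.055385, arg(w) ≈ 263.659808°
Root modulus = sqrt(82)^(1/3) ≈ 2.084342
Root arguments: θ_k = (arg(w) + 360°k)/3 for k = 0, 1, ..., 2
Compute each root as (root modulus)(cos θ_k + i sin θ_k) using full-precision intermediates, then round to 4 decimal places.
Roots: 0.0769 + 2.0829i, -1.8423 - 0.9749i, 1.7654 - 1.1080i


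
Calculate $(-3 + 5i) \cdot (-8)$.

(a1*a2 - b1*b2) + (a1*b2 + b1*a2)i
= (24 - 0) + (0 + (-40))i
= 24 - 40i


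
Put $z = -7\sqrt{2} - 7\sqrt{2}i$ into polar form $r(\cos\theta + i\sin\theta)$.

r = |z| = sqrt(a^2 + b^2) = sqrt((-7*sqrt(2))^2 + (-7*sqrt(2))^2) = sqrt(98 + 98) = sqrt(196) = 14
θ = arctan(b/a) = arctan(-9.8995/-9.8995) (quadrant-adjusted) = 225°
z = 14(cos 225° + i sin 225°)


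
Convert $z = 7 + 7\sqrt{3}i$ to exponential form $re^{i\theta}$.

r = |z| = sqrt((7)^2 + (7*sqrt(3))^2) = sqrt(49 + 147) = sqrt(196) = 14
θ = arctan(b/a) = arctan(12.1244/7) (quadrant-adjusted) = 60° = π/3
z = 14e^(i*π/3)


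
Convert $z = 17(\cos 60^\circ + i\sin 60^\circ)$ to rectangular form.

a = r cos θ = 17 * 1/2 = 17/2
b = r sin θ = 17 * sqrt(3)/2 = 17*sqrt(3)/2
z = 17/2 + (17*sqrt(3)/2)i


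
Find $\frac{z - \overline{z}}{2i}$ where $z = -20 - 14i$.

z - conjugate(z) = 2bi
(z - conjugate(z))/(2i) = 2bi/(2i) = b = -14


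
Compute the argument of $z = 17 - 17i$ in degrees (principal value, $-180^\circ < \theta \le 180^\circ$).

θ = arctan(b/a) = arctan(-17/17) (quadrant-adjusted) = -45°


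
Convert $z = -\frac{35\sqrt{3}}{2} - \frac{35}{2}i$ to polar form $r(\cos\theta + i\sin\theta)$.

r = |z| = sqrt(a^2 + b^2) = sqrt((-35*sqrt(3)/2)^2 + (-35/2)^2) = sqrt(3675/4 + 1225/4) = sqrt(1225) = 35
θ = arctan(b/a) = arctan(-17.5/-30.3109) (quadrant-adjusted) = 210°
z = 35(cos 210° + i sin 210°)


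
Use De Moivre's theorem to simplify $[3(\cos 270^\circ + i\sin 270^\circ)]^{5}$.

By De Moivre: z^n = r^n(cos(nθ) + i sin(nθ))
= 3^5(cos(5*270°) + i sin(5*270°))
= 243(cos 270° + i sin 270°)
= -243i


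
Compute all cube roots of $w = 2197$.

|w| = 2197, arg(w) = 0°
Root modulus = 2197^(1/3) = 13
Root arguments: θ_k = (0° + 360°k)/3 for k = 0, 1, ..., 2
Roots: 13, -13/2 + (13*sqrt(3)/2)i, -13/2 - (13*sqrt(3)/2)i


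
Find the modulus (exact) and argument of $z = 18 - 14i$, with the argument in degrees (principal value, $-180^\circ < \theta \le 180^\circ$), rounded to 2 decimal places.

|z| = sqrt(18^2 + (-14)^2) = sqrt(520)
arg(z) = arctan(b/a) = arctan(-14/18) (quadrant-adjusted) = -37.87°


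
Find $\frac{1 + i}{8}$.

Divisor is real, so divide each part by 8:
= 1/8 + (1/8)i


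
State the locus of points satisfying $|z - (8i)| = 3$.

|z - z0| = r describes a circle centered at z0 with radius r
Here z0 = 8i and r = 3
Locus: Circle centered at (0, 8) with radius 3


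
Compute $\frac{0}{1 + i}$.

Multiply numerator and denominator by conjugate (1 - i):
= (0)(1 - i) / (1^2 + 1^2)
= (0) / 2
= 0


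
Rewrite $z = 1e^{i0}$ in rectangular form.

a = r cos θ = 1 * 1 = 1
b = r sin θ = 1 * 0 = 0
z = 1


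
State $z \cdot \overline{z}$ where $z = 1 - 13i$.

z * conjugate(z) = |z|^2 = a^2 + b^2
= 1^2 + (-13)^2 = 170


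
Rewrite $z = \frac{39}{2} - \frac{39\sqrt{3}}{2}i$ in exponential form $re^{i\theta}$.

r = |z| = sqrt((39/2)^2 + (-39*sqrt(3)/2)^2) = sqrt(1521/4 + 4563/4) = sqrt(1521) = 39
θ = arctan(b/a) = arctan(-33.775/19.5) (quadrant-adjusted) = -60° = -π/3
z = 39e^(-i*π/3)


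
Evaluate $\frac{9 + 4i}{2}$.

Divisor is real, so divide each part by 2:
= 9/2 + 2i


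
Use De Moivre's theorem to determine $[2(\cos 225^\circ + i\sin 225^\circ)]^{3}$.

By De Moivre: z^n = r^n(cos(nθ) + i sin(nθ))
= 2^3(cos(3*225°) + i sin(3*225°))
= 8(cos 315° + i sin 315°)
= 4*sqrt(2) - 4*sqrt(2)i


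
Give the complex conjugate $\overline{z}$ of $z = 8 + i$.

If z = a + bi, then conjugate(z) = a - bi
conjugate(8 + i) = 8 - i


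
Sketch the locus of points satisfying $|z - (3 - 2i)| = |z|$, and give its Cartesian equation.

|z - z1| = |z - z2| means z is equidistant from z1 and z2,
i.e. the perpendicular bisector of the segment from (3, -2) to (0, 0) (midpoint (3/2, -1)).
With z = x + yi, square both sides:
(x - 3)^2 + (y - (-2))^2 = (x - 0)^2 + (y - 0)^2
The x^2 and y^2 terms cancel: -6x + 4y = 0 - 13 = -13
Simplify: 6x - 4y = 13
Locus: Perpendicular bisector of the segment from (3, -2) to (0, 0): the line 6x - 4y = 13


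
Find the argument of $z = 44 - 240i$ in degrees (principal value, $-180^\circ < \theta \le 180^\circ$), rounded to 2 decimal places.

θ = arctan(b/a) = arctan(-240/44) (quadrant-adjusted) = -79.61°


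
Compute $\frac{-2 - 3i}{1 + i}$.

Multiply numerator and denominator by conjugate (1 - i):
= (-2 - 3i)(1 - i) / (1^2 + 1^2)
= (-5 - i) / 2
= -5/2 - (1/2)i


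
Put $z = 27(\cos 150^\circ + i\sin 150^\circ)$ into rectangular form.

a = r cos θ = 27 * -sqrt(3)/2 = -27*sqrt(3)/2
b = r sin θ = 27 * 1/2 = 27/2
z = -27*sqrt(3)/2 + (27/2)i


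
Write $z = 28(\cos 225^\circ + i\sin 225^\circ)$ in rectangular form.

a = r cos θ = 28 * -sqrt(2)/2 = -14*sqrt(2)
b = r sin θ = 28 * -sqrt(2)/2 = -14*sqrt(2)
z = -14*sqrt(2) - 14*sqrt(2)i


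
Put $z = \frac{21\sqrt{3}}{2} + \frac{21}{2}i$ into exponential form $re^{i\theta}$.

r = |z| = sqrt((21*sqrt(3)/2)^2 + (21/2)^2) = sqrt(1323/4 + 441/4) = sqrt(441) = 21
θ = arctan(b/a) = arctan(10.5/18.1865) (quadrant-adjusted) = 30° = π/6
z = 21e^(i*π/6)


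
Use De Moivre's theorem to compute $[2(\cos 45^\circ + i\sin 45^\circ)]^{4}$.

By De Moivre: z^n = r^n(cos(nθ) + i sin(nθ))
= 2^4(cos(4*45°) + i sin(4*45°))
= 16(cos 180° + i sin 180°)
= -16


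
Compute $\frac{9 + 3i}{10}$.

Divisor is real, so divide each part by 10:
= 9/10 + (3/10)i


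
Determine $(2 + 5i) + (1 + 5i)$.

(2 + 1) + (5 + 5)i = 3 + 10i


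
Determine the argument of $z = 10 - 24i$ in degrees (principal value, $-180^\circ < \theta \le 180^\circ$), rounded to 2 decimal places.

θ = arctan(b/a) = arctan(-24/10) (quadrant-adjusted) = -67.38°


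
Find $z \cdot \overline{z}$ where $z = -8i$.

z * conjugate(z) = |z|^2 = a^2 + b^2
= 0^2 + (-8)^2 = 64


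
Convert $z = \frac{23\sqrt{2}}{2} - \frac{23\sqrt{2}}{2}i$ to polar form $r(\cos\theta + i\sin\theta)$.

r = |z| = sqrt(a^2 + b^2) = sqrt((23*sqrt(2)/2)^2 + (-23*sqrt(2)/2)^2) = sqrt(529/2 + 529/2) = sqrt(529) = 23
θ = arctan(b/a) = arctan(-16.2635/16.2635) (quadrant-adjusted) = 315°
z = 23(cos 315° + i sin 315°)


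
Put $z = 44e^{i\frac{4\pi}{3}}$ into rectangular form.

a = r cos θ = 44 * -1/2 = -22
b = r sin θ = 44 * -sqrt(3)/2 = -22*sqrt(3)
z = -22 - 22*sqrt(3)i


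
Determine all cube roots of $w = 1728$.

|w| = 1728, arg(w) = 0°
Root modulus = 1728^(1/3) = 12
Root arguments: θ_k = (0° + 360°k)/3 for k = 0, 1, ..., 2
Roots: 12, -6 + 6*sqrt(3)i, -6 - 6*sqrt(3)i
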